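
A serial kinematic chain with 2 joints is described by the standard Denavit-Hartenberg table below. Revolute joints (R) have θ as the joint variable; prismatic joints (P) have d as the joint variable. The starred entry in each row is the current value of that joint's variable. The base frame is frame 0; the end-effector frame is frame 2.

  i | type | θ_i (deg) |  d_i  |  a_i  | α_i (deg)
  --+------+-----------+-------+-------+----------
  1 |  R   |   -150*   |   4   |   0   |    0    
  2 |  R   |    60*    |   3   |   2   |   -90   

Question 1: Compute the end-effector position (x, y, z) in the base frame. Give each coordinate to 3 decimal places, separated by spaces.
after link 1: o_1 = (0.0000, 0.0000, 4.0000)
after link 2: o_2 = (-0.0000, -2.0000, 7.0000)

-0.000 -2.000 7.000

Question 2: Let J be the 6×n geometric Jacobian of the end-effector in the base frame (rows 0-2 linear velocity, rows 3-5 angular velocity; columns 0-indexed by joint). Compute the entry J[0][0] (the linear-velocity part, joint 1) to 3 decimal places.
2.000

axis z_0 = ẑ; lever o_n−o_0 = (-0.0000,-2.0000,7.0000)
cross product → J_v[:, 0] = (2.0000,-0.0000,0.0000)
J_ω[:, 0] = z_0
entry J[0][0] = 2.0000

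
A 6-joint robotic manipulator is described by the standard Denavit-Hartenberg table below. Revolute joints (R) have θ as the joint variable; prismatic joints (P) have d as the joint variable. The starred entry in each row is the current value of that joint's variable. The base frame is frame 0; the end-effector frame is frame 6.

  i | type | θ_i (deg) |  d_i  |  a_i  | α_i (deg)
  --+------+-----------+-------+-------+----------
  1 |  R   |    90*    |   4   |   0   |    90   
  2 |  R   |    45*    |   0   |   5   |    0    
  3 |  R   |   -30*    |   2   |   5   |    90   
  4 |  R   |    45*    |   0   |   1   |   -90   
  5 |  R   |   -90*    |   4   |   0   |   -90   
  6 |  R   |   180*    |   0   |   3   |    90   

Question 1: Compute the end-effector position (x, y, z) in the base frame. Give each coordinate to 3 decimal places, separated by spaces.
after link 1: o_1 = (0.0000, 0.0000, 4.0000)
after link 2: o_2 = (0.0000, 3.5355, 7.5355)
after link 3: o_3 = (2.0000, 8.3652, 8.8296)
after link 4: o_4 = (2.7071, 9.0482, 9.0126)
after link 5: o_5 = (5.5355, 6.3161, 8.2806)
after link 6: o_6 = (5.5355, 5.5397, 11.1784)

5.536 5.540 11.178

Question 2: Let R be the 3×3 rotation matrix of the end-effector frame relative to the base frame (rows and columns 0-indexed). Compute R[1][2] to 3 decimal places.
0.683

End-effector z-axis (col 2 of R) = (-0.7071,0.6830,0.1830)
R[1][2] = 0.6830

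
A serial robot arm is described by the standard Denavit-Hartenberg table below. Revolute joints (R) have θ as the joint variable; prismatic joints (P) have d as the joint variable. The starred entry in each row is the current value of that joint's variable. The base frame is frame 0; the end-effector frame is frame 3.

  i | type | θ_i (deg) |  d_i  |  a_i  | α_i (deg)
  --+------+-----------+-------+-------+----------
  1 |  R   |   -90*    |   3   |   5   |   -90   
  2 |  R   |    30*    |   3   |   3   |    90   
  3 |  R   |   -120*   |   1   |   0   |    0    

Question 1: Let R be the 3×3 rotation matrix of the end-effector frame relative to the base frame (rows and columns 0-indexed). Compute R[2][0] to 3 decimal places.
End-effector x-axis (col 0 of R) = (-0.8660,0.4330,0.2500)
R[2][0] = 0.2500

0.250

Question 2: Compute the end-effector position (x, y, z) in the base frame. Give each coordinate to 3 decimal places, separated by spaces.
after link 1: o_1 = (0.0000, -5.0000, 3.0000)
after link 2: o_2 = (3.0000, -7.5981, 1.5000)
after link 3: o_3 = (3.0000, -8.0981, 2.3660)

3.000 -8.098 2.366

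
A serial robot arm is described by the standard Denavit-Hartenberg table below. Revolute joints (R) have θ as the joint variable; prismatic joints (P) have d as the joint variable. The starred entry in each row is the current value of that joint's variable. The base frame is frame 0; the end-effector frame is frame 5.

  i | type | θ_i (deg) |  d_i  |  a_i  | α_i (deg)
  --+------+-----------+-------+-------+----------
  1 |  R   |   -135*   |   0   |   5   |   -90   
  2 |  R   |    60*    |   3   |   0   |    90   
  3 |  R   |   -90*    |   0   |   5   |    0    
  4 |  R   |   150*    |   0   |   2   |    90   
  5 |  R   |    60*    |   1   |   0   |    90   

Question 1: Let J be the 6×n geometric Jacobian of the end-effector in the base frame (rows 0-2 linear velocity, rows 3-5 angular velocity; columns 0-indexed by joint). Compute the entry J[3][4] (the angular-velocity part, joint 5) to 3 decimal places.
-0.660

axis z_4 = (-0.6597,0.0474,-0.7500); lever o_n−o_4 = (-0.6597,0.0474,-0.7500)
cross product → J_v[:, 4] = (-0.0000,0.0000,0.0000)
J_ω[:, 4] = z_4
entry J[3][4] = -0.6597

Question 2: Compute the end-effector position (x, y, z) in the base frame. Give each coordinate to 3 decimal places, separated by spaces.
after link 1: o_1 = (-3.5355, -3.5355, 0.0000)
after link 2: o_2 = (-1.4142, -5.6569, 0.0000)
after link 3: o_3 = (-4.9497, -2.1213, -0.0000)
after link 4: o_4 = (-4.0786, -3.6996, -0.8660)
after link 5: o_5 = (-4.7383, -3.6523, -1.6160)

-4.738 -3.652 -1.616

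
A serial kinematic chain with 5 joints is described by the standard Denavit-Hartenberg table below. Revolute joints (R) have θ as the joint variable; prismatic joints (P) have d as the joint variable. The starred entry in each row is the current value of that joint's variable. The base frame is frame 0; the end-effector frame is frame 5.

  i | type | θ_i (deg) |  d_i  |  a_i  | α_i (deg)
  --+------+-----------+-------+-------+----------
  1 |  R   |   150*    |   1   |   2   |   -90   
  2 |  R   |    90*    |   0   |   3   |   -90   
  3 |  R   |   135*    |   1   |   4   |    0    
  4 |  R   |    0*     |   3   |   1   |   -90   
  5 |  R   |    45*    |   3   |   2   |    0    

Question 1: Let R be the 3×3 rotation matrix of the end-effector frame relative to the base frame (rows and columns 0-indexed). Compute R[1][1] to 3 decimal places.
End-effector y-axis (col 1 of R) = (-0.8624,-0.0795,-0.5000)
R[1][1] = -0.0795

-0.079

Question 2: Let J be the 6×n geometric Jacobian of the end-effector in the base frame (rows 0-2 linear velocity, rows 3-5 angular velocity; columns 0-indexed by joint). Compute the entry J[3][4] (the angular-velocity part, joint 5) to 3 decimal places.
-0.354

axis z_4 = (-0.3536,-0.6124,0.7071); lever o_n−o_4 = (-1.7854,-0.2640,3.1213)
cross product → J_v[:, 4] = (-1.7247,-0.1589,-1.0000)
J_ω[:, 4] = z_4
entry J[3][4] = -0.3536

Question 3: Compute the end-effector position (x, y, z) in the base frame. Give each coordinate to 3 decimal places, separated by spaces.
after link 1: o_1 = (-1.7321, 1.0000, 1.0000)
after link 2: o_2 = (-1.7321, 1.0000, -2.0000)
after link 3: o_3 = (0.5482, 2.9495, 0.8284)
after link 4: o_4 = (3.4998, 2.0619, 1.5355)
after link 5: o_5 = (1.7144, 1.7979, 4.6569)

1.714 1.798 4.657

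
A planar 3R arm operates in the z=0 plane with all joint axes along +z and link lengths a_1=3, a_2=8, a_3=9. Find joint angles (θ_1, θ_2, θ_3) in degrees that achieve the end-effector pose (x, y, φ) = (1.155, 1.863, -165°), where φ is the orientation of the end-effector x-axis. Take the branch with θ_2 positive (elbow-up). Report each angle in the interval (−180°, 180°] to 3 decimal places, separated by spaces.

1.109 30.009 163.883

wrist centre = target − a_3·(cos φ, sin φ) = (9.8483, 4.1924)
cos θ_2 = (114.5656−3²−8²)/(2·3·8) = 0.8660; θ_2 = 30.0086° (elbow-up)
β = atan2(4.1924,9.8483) = 23.0591°; ψ = atan2(4.0010,9.9276) = 21.9505°
θ_1 = β − ψ = 1.1087°
θ_3 = φ − θ_1 − θ_2 = 163.8828° (wrapped to (-180°,180°])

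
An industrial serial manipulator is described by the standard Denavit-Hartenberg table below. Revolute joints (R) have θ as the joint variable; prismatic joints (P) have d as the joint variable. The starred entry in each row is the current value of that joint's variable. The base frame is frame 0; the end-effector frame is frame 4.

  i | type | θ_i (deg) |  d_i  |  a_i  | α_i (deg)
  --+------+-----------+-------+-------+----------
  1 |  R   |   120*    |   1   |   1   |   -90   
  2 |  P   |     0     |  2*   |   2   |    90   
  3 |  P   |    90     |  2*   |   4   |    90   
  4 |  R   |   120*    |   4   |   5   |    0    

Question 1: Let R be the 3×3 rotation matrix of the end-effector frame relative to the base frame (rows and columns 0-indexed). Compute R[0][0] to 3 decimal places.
End-effector x-axis (col 0 of R) = (0.4330,0.2500,0.8660)
R[0][0] = 0.4330

0.433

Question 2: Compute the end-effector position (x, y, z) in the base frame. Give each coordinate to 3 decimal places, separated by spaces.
after link 1: o_1 = (-0.5000, 0.8660, 1.0000)
after link 2: o_2 = (-3.2321, 1.5981, 1.0000)
after link 3: o_3 = (-6.6962, -0.4019, 3.0000)
after link 4: o_4 = (-6.5311, 4.3122, 7.3301)

-6.531 4.312 7.330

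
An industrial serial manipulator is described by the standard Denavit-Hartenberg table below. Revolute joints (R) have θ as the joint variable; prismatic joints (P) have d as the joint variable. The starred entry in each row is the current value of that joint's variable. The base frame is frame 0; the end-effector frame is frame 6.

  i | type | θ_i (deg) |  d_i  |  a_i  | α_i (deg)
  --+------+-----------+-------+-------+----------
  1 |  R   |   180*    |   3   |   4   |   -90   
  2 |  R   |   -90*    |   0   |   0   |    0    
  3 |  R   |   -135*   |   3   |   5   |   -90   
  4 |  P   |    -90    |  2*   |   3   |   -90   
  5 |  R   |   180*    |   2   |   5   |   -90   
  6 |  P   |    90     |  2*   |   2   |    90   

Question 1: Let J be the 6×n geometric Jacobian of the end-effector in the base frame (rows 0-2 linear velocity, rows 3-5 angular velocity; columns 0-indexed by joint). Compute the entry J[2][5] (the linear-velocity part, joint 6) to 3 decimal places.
prismatic axis z_5 = (0.7071,0.0000,0.7071)
J_v[:, 5] = z_5; J_ω[:, 5] = (0,0,0)
entry J[2][5] = 0.7071

0.707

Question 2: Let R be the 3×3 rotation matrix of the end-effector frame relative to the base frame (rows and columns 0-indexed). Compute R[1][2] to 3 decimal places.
1.000

End-effector z-axis (col 2 of R) = (0.0000,1.0000,-0.0000)
R[1][2] = 1.0000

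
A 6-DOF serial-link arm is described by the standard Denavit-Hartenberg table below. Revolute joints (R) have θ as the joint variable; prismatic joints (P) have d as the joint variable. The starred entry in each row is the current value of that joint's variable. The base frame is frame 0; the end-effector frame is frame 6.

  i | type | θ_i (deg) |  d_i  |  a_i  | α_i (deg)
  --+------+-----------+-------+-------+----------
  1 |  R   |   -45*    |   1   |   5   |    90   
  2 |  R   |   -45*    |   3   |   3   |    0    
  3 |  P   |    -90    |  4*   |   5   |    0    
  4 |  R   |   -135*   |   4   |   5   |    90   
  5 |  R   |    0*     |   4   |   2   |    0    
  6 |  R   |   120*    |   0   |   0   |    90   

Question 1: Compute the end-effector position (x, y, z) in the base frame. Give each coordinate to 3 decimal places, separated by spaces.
after link 1: o_1 = (3.5355, -3.5355, 1.0000)
after link 2: o_2 = (2.9142, -7.1569, -1.1213)
after link 3: o_3 = (-2.4142, -7.4853, -4.6569)
after link 4: o_4 = (-5.2426, -10.3137, 0.3431)
after link 5: o_5 = (-2.4142, -13.1421, 2.3431)
after link 6: o_6 = (-2.4142, -13.1421, 2.3431)

-2.414 -13.142 2.343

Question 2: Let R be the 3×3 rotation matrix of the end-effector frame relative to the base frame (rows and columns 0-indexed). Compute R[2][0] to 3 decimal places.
-0.500

End-effector x-axis (col 0 of R) = (-0.6124,-0.6124,-0.5000)
R[2][0] = -0.5000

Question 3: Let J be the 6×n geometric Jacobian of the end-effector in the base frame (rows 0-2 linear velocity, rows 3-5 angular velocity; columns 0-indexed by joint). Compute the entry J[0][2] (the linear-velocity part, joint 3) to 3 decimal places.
-0.707

prismatic axis z_2 = (-0.7071,-0.7071,0.0000)
J_v[:, 2] = z_2; J_ω[:, 2] = (0,0,0)
entry J[0][2] = -0.7071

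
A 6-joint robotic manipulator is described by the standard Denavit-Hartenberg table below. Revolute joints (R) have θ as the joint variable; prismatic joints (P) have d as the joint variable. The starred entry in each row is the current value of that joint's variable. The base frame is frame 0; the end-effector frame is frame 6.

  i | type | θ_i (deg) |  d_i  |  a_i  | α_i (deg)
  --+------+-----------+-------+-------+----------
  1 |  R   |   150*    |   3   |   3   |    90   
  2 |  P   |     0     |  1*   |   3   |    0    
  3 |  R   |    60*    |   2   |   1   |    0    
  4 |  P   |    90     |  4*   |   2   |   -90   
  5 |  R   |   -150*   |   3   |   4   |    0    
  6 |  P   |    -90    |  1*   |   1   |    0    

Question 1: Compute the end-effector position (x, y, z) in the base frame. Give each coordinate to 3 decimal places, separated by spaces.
after link 1: o_1 = (-2.5981, 1.5000, 3.0000)
after link 2: o_2 = (-4.6962, 3.8660, 3.0000)
after link 3: o_3 = (-4.1292, 5.8481, 3.8660)
after link 4: o_4 = (-0.6292, 8.4462, 4.8660)
after link 5: o_5 = (-0.9282, 10.9282, 0.5359)
after link 6: o_6 = (-1.3032, 10.1447, -0.5801)

-1.303 10.145 -0.580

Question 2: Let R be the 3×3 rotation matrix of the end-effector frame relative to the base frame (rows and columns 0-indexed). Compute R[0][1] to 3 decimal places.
End-effector y-axis (col 1 of R) = (-0.3995,0.8080,-0.4330)
R[0][1] = -0.3995

-0.400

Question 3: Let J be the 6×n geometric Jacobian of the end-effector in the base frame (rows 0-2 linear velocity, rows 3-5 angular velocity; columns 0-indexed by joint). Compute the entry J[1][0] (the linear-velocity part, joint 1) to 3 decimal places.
-1.303

axis z_0 = ẑ; lever o_n−o_0 = (-1.3032,10.1447,-0.5801)
cross product → J_v[:, 0] = (-10.1447,-1.3032,0.0000)
J_ω[:, 0] = z_0
entry J[1][0] = -1.3032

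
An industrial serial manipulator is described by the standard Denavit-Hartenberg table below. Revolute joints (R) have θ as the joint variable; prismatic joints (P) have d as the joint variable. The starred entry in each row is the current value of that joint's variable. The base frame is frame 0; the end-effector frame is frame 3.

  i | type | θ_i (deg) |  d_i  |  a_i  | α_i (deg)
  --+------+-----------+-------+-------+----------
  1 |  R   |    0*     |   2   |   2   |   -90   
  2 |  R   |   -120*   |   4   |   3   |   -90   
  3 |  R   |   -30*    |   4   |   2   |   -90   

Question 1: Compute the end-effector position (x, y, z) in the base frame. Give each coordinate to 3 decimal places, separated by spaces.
after link 1: o_1 = (2.0000, 0.0000, 2.0000)
after link 2: o_2 = (0.5000, 4.0000, 4.5981)
after link 3: o_3 = (3.0981, 5.0000, 8.0981)

3.098 5.000 8.098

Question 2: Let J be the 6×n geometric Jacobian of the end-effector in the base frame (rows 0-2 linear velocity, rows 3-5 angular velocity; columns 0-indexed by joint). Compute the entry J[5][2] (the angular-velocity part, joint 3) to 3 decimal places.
axis z_2 = (0.8660,0.0000,0.5000); lever o_n−o_2 = (2.5981,1.0000,3.5000)
cross product → J_v[:, 2] = (-0.5000,-1.7321,0.8660)
J_ω[:, 2] = z_2
entry J[5][2] = 0.5000

0.500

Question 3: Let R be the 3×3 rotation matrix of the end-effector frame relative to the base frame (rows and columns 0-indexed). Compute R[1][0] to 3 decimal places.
0.500

End-effector x-axis (col 0 of R) = (-0.4330,0.5000,0.7500)
R[1][0] = 0.5000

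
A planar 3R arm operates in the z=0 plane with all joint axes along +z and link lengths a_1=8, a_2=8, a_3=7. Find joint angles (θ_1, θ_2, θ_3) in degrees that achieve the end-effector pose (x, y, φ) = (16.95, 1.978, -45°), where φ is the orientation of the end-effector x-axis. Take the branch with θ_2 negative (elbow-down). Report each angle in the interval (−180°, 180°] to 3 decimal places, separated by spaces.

59.998 -60.000 -44.998

wrist centre = target − a_3·(cos φ, sin φ) = (12.0003, 6.9277)
cos θ_2 = (191.9997−8²−8²)/(2·8·8) = 0.5000; θ_2 = -60.0001° (elbow-down)
β = atan2(6.9277,12.0003) = 29.9978°; ψ = atan2(-6.9282,12.0000) = -30.0001°
θ_1 = β − ψ = 59.9979°
θ_3 = φ − θ_1 − θ_2 = -44.9978° (wrapped to (-180°,180°])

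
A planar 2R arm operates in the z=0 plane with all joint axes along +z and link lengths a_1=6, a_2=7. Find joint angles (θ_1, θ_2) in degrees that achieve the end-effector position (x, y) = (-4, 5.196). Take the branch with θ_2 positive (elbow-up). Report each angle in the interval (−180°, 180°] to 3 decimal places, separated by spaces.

60.000 120.001

cos θ_2 = (42.9984−6²−7²)/(2·6·7) = -0.5000; θ_2 = 120.0012° (elbow-up)
β = atan2(5.1960,-4.0000) = 127.5899°; ψ = atan2(6.0621,2.4999) = 67.5899°
θ_1 = β − ψ = 60.0000°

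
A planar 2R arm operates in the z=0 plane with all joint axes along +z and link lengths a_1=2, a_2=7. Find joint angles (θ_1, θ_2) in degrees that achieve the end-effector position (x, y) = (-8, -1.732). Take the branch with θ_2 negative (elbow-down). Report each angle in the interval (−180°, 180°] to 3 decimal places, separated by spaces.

cos θ_2 = (66.9998−2²−7²)/(2·2·7) = 0.5000; θ_2 = -60.0004° (elbow-down)
β = atan2(-1.7320,-8.0000) = -167.7840°; ψ = atan2(-6.0622,5.5000) = -47.7840°
θ_1 = β − ψ = -120.0000°

-120.000 -60.000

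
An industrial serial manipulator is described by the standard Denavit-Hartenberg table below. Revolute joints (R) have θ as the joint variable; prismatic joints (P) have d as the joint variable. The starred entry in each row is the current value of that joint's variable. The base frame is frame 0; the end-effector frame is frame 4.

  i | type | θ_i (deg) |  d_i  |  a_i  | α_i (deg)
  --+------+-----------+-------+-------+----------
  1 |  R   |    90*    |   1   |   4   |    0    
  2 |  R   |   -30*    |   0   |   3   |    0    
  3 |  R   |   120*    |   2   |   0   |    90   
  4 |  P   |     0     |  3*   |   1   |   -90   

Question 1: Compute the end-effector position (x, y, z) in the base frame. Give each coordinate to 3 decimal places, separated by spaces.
after link 1: o_1 = (0.0000, 4.0000, 1.0000)
after link 2: o_2 = (1.5000, 6.5981, 1.0000)
after link 3: o_3 = (1.5000, 6.5981, 3.0000)
after link 4: o_4 = (0.5000, 9.5981, 3.0000)

0.500 9.598 3.000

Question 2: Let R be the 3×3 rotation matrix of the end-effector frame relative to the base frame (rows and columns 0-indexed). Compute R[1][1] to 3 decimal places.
End-effector y-axis (col 1 of R) = (-0.0000,-1.0000,0.0000)
R[1][1] = -1.0000

-1.000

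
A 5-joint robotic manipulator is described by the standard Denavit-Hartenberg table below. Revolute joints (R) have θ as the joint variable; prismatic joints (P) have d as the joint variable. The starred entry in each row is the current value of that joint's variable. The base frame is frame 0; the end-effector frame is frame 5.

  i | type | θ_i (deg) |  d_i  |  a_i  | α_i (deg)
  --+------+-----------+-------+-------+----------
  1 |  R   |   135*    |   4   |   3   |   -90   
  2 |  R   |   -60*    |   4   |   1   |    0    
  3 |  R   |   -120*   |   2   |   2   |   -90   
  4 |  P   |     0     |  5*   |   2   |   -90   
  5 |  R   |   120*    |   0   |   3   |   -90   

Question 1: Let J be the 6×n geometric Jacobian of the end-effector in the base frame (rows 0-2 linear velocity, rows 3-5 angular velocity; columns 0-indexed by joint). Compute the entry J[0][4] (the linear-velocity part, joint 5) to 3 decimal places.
-1.837

axis z_4 = (0.7071,0.7071,0.0000); lever o_n−o_4 = (-1.0607,1.0607,-2.5981)
cross product → J_v[:, 4] = (-1.8371,1.8371,1.5000)
J_ω[:, 4] = z_4
entry J[0][4] = -1.8371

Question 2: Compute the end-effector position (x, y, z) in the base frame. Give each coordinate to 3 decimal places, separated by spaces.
after link 1: o_1 = (-2.1213, 2.1213, 4.0000)
after link 2: o_2 = (-5.3033, -0.3536, 4.8660)
after link 3: o_3 = (-5.3033, -3.1820, 4.8660)
after link 4: o_4 = (-3.8891, -4.5962, 9.8660)
after link 5: o_5 = (-4.9497, -3.5355, 7.2679)

-4.950 -3.536 7.268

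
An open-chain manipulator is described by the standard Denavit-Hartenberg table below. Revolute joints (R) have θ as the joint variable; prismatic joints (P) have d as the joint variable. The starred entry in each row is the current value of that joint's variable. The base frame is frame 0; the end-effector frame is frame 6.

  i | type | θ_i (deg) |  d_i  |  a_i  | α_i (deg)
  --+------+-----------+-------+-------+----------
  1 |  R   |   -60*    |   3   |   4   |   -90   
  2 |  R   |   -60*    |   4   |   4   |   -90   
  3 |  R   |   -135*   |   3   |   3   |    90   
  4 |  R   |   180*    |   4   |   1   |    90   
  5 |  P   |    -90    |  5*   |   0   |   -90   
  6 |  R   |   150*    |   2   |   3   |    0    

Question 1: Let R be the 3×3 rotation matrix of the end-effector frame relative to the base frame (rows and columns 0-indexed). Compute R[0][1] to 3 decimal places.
End-effector y-axis (col 1 of R) = (-0.0196,-0.6732,-0.7392)
R[0][1] = -0.0196

-0.020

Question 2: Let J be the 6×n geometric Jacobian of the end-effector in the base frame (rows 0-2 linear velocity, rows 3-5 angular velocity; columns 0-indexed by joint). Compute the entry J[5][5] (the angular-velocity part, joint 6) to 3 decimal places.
0.612

axis z_5 = (-0.4356,-0.6597,0.6124); lever o_n−o_5 = (-3.5710,-0.3175,0.3838)
cross product → J_v[:, 5] = (-0.0587,-2.0196,-2.2176)
J_ω[:, 5] = z_5
entry J[5][5] = 0.6124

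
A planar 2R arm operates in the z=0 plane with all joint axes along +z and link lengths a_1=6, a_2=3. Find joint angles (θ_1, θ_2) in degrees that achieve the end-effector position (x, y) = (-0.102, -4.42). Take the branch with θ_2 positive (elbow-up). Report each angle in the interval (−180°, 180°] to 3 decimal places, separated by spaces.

-119.998 134.994

cos θ_2 = (19.5468−6²−3²)/(2·6·3) = -0.7070; θ_2 = 134.9940° (elbow-up)
β = atan2(-4.4200,-0.1020) = -91.3220°; ψ = atan2(2.1215,3.8789) = 28.6762°
θ_1 = β − ψ = -119.9982°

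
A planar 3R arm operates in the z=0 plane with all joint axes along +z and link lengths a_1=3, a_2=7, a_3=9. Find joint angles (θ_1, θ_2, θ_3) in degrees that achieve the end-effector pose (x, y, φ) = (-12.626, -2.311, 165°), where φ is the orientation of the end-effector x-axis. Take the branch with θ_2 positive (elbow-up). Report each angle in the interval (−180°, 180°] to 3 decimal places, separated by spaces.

wrist centre = target − a_3·(cos φ, sin φ) = (-3.9327, -4.6404)
cos θ_2 = (36.9989−3²−7²)/(2·3·7) = -0.5000; θ_2 = 120.0017° (elbow-up)
β = atan2(-4.6404,-3.9327) = -130.2809°; ψ = atan2(6.0621,-0.5002) = 94.7168°
θ_1 = β − ψ = -224.9977°
θ_3 = φ − θ_1 − θ_2 = -90.0040° (wrapped to (-180°,180°])

135.002 120.002 -90.004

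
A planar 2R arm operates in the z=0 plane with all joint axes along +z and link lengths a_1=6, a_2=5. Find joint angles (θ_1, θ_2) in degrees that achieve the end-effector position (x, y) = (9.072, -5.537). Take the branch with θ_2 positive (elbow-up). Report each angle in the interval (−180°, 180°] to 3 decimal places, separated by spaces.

-45.004 30.004

cos θ_2 = (112.9596−6²−5²)/(2·6·5) = 0.8660; θ_2 = 30.0038° (elbow-up)
β = atan2(-5.5370,9.0720) = -31.3974°; ψ = atan2(2.5003,10.3300) = 13.6063°
θ_1 = β − ψ = -45.0037°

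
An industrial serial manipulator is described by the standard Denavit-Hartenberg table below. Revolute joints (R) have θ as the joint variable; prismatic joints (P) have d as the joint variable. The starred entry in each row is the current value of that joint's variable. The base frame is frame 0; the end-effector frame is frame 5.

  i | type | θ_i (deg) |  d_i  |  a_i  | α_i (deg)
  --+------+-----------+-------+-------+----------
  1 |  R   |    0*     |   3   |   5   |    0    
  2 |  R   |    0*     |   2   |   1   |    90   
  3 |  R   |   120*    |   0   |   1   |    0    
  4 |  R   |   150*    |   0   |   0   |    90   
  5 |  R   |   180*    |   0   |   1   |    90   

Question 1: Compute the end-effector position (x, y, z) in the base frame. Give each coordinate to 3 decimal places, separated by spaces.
5.500 -0.000 6.866

after link 1: o_1 = (5.0000, 0.0000, 3.0000)
after link 2: o_2 = (6.0000, 0.0000, 5.0000)
after link 3: o_3 = (5.5000, 0.0000, 5.8660)
after link 4: o_4 = (5.5000, 0.0000, 5.8660)
after link 5: o_5 = (5.5000, -0.0000, 6.8660)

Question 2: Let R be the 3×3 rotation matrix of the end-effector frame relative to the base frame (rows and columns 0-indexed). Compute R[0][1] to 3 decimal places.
-1.000

End-effector y-axis (col 1 of R) = (-1.0000,0.0000,0.0000)
R[0][1] = -1.0000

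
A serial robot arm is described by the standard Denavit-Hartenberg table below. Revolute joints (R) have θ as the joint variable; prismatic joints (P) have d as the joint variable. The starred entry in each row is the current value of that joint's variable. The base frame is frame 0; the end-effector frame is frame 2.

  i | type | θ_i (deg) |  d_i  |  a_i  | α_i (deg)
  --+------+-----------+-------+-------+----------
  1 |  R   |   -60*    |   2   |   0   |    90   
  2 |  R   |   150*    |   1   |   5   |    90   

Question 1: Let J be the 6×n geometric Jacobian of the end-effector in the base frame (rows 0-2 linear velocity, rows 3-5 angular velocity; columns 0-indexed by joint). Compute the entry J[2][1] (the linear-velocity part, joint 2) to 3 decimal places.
axis z_1 = (-0.8660,-0.5000,0.0000); lever o_n−o_1 = (-3.0311,3.2500,2.5000)
cross product → J_v[:, 1] = (-1.2500,2.1651,-4.3301)
J_ω[:, 1] = z_1
entry J[2][1] = -4.3301

-4.330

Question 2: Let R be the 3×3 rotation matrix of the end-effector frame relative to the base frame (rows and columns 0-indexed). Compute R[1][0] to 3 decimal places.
End-effector x-axis (col 0 of R) = (-0.4330,0.7500,0.5000)
R[1][0] = 0.7500

0.750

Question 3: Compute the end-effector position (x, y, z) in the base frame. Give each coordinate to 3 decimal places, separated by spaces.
after link 1: o_1 = (0.0000, 0.0000, 2.0000)
after link 2: o_2 = (-3.0311, 3.2500, 4.5000)

-3.031 3.250 4.500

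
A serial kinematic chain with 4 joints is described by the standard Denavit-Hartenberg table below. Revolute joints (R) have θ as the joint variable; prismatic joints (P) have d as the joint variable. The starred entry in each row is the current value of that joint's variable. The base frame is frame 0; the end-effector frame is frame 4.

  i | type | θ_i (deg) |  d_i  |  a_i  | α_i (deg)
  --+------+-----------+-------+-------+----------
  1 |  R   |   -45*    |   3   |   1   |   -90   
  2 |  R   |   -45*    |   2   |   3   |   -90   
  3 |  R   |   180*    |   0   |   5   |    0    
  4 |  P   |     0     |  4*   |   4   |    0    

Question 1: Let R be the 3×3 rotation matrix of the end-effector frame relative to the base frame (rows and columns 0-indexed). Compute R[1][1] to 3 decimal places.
End-effector y-axis (col 1 of R) = (0.7071,0.7071,0.0000)
R[1][1] = 0.7071

0.707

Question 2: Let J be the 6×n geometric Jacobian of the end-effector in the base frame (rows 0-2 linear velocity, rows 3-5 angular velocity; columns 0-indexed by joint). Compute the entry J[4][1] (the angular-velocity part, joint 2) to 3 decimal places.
axis z_1 = (0.7071,0.7071,0.0000); lever o_n−o_1 = (0.4142,2.4142,-7.0711)
cross product → J_v[:, 1] = (-5.0000,5.0000,1.4142)
J_ω[:, 1] = z_1
entry J[4][1] = 0.7071

0.707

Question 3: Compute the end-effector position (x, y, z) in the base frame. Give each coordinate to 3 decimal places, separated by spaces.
1.121 1.707 -4.071

after link 1: o_1 = (0.7071, -0.7071, 3.0000)
after link 2: o_2 = (3.6213, -0.7929, 5.1213)
after link 3: o_3 = (1.1213, 1.7071, 1.5858)
after link 4: o_4 = (1.1213, 1.7071, -4.0711)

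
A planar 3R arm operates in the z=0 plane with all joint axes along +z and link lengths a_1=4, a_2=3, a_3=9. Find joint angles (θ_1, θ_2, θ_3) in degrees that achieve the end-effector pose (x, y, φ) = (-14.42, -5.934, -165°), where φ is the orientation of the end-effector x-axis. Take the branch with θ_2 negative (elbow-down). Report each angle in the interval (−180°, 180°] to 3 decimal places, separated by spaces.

-135.011 -29.983 -0.006

wrist centre = target − a_3·(cos φ, sin φ) = (-5.7267, -3.6046)
cos θ_2 = (45.7881−4²−3²)/(2·4·3) = 0.8662; θ_2 = -29.9835° (elbow-down)
β = atan2(-3.6046,-5.7267) = -147.8118°; ψ = atan2(-1.4993,6.5985) = -12.8009°
θ_1 = β − ψ = -135.0109°
θ_3 = φ − θ_1 − θ_2 = -0.0056° (wrapped to (-180°,180°])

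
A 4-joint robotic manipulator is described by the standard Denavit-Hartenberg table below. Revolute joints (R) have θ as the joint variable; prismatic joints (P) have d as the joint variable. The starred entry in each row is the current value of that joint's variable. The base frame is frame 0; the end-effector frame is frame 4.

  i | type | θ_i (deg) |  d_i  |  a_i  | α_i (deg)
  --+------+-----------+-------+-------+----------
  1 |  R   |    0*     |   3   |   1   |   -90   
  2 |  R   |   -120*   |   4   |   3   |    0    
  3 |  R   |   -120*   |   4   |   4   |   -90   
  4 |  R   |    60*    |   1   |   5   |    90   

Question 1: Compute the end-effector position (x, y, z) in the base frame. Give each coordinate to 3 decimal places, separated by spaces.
after link 1: o_1 = (1.0000, 0.0000, 3.0000)
after link 2: o_2 = (-0.5000, 4.0000, 5.5981)
after link 3: o_3 = (-2.5000, 8.0000, 2.1340)
after link 4: o_4 = (-4.6160, 3.6699, 0.4689)

-4.616 3.670 0.469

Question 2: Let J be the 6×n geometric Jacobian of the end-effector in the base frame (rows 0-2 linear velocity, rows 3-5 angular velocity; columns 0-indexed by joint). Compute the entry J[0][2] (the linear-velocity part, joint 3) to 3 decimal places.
axis z_2 = (0.0000,1.0000,0.0000); lever o_n−o_2 = (-4.1160,-0.3301,-5.1292)
cross product → J_v[:, 2] = (-5.1292,-0.0000,4.1160)
J_ω[:, 2] = z_2
entry J[0][2] = -5.1292

-5.129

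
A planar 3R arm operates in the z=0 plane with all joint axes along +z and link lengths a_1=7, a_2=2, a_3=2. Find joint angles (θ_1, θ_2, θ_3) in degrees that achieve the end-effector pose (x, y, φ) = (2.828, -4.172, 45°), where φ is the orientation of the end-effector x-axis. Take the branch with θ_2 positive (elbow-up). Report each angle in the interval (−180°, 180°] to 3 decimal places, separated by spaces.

wrist centre = target − a_3·(cos φ, sin φ) = (1.4138, -5.5862)
cos θ_2 = (33.2046−7²−2²)/(2·7·2) = -0.7070; θ_2 = 134.9897° (elbow-up)
β = atan2(-5.5862,1.4138) = -75.7975°; ψ = atan2(1.4145,5.5860) = 14.2095°
θ_1 = β − ψ = -90.0070°
θ_3 = φ − θ_1 − θ_2 = 0.0173° (wrapped to (-180°,180°])

-90.007 134.990 0.017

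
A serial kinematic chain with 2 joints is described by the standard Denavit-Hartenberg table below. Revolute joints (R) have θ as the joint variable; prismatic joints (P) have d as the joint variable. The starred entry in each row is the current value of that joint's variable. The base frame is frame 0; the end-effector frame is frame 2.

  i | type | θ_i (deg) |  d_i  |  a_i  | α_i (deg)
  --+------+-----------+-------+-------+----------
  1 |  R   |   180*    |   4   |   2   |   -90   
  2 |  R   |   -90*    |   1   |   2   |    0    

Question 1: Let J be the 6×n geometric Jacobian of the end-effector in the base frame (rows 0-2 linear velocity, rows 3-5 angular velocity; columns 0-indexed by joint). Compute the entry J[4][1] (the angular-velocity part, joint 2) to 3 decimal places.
-1.000

axis z_1 = (-0.0000,-1.0000,0.0000); lever o_n−o_1 = (-0.0000,-1.0000,2.0000)
cross product → J_v[:, 1] = (-2.0000,0.0000,-0.0000)
J_ω[:, 1] = z_1
entry J[4][1] = -1.0000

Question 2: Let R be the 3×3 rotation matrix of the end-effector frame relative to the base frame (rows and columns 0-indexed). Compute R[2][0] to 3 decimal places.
1.000

End-effector x-axis (col 0 of R) = (-0.0000,0.0000,1.0000)
R[2][0] = 1.0000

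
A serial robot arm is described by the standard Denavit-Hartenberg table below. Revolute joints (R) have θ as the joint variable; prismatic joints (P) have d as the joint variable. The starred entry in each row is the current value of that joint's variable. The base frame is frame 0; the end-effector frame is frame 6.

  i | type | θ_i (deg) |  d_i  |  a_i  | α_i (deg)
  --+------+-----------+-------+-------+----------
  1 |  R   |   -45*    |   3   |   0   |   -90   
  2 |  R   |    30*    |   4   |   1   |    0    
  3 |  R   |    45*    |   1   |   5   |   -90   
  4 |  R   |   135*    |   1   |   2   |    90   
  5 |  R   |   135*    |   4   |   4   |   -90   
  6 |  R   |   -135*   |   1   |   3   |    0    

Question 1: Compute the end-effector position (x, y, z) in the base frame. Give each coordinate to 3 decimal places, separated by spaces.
1.709 -0.724 -6.954

after link 1: o_1 = (0.0000, 0.0000, 3.0000)
after link 2: o_2 = (3.4408, 2.2161, 2.5000)
after link 3: o_3 = (5.0630, 2.0081, -2.3296)
after link 4: o_4 = (3.1211, 1.9499, -1.2224)
after link 5: o_5 = (1.4872, 2.4123, -6.6184)
after link 6: o_6 = (1.7094, -0.7242, -6.9545)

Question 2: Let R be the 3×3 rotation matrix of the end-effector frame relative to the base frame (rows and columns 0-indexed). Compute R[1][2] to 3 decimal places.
End-effector z-axis (col 2 of R) = (0.9280,-0.2209,-0.3000)
R[1][2] = -0.2209

-0.221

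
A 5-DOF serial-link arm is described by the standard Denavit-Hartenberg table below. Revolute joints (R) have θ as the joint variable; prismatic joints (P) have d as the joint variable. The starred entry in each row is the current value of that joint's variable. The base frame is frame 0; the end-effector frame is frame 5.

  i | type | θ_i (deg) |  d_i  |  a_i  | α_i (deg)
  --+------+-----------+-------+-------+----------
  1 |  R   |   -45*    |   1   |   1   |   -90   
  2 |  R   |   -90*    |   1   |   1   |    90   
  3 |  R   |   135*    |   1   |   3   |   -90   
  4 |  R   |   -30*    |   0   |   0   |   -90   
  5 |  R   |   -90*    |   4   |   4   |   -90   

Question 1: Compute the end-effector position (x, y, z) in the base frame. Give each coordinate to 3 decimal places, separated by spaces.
after link 1: o_1 = (0.7071, -0.7071, 1.0000)
after link 2: o_2 = (1.4142, 0.0000, 2.0000)
after link 3: o_3 = (2.2071, 2.2071, -0.1213)
after link 4: o_4 = (2.2071, 2.2071, -0.1213)
after link 5: o_5 = (3.6566, -1.2424, -4.3640)

3.657 -1.242 -4.364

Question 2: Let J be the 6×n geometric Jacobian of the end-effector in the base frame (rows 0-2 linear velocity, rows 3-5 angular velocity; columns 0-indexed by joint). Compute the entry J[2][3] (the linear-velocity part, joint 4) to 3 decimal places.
2.449

axis z_3 = (-0.5000,-0.5000,-0.7071); lever o_n−o_3 = (1.4495,-3.4495,-4.2426)
cross product → J_v[:, 3] = (-0.3178,-3.1463,2.4495)
J_ω[:, 3] = z_3
entry J[2][3] = 2.4495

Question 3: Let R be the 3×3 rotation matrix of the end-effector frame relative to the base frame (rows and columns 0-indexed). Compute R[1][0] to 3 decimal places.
-0.500

End-effector x-axis (col 0 of R) = (-0.5000,-0.5000,-0.7071)
R[1][0] = -0.5000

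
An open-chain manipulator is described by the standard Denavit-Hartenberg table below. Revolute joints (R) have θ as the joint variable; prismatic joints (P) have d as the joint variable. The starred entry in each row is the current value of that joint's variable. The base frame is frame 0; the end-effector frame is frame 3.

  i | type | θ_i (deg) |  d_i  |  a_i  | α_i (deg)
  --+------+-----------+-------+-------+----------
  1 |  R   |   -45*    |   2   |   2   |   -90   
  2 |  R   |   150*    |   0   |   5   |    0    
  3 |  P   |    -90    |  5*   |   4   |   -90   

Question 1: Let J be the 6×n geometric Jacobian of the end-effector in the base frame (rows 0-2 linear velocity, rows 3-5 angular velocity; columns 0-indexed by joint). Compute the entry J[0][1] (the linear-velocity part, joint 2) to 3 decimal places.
axis z_1 = (0.7071,0.7071,0.0000); lever o_n−o_1 = (1.8879,5.1832,-5.9641)
cross product → J_v[:, 1] = (-4.2173,4.2173,2.3301)
J_ω[:, 1] = z_1
entry J[0][1] = -4.2173

-4.217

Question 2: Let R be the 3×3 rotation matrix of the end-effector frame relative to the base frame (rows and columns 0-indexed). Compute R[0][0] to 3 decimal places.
End-effector x-axis (col 0 of R) = (0.3536,-0.3536,-0.8660)
R[0][0] = 0.3536

0.354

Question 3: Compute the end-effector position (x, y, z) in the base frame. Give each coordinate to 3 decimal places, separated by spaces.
after link 1: o_1 = (1.4142, -1.4142, 2.0000)
after link 2: o_2 = (-1.6476, 1.6476, -0.5000)
after link 3: o_3 = (3.3021, 3.7690, -3.9641)

3.302 3.769 -3.964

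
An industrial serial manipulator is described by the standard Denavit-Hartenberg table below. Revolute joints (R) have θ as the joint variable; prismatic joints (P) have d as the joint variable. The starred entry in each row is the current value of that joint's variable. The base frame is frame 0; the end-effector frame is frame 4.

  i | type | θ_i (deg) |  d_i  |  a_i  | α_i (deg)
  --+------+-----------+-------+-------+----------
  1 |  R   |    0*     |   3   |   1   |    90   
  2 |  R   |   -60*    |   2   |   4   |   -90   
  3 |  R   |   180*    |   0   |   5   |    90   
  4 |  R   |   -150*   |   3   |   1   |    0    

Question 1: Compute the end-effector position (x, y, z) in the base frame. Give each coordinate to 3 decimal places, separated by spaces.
after link 1: o_1 = (1.0000, 0.0000, 3.0000)
after link 2: o_2 = (3.0000, -2.0000, -0.4641)
after link 3: o_3 = (0.5000, -2.0000, 3.8660)
after link 4: o_4 = (0.5000, 1.0000, 2.8660)

0.500 1.000 2.866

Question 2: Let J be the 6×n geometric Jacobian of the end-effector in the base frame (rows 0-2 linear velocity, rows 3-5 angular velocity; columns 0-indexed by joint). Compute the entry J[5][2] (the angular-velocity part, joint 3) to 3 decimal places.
axis z_2 = (0.8660,-0.0000,0.5000); lever o_n−o_2 = (-2.5000,3.0000,3.3301)
cross product → J_v[:, 2] = (-1.5000,-4.1340,2.5981)
J_ω[:, 2] = z_2
entry J[5][2] = 0.5000

0.500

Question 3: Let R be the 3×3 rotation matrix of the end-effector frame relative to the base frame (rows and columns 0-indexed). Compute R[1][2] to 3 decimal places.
End-effector z-axis (col 2 of R) = (0.0000,1.0000,-0.0000)
R[1][2] = 1.0000

1.000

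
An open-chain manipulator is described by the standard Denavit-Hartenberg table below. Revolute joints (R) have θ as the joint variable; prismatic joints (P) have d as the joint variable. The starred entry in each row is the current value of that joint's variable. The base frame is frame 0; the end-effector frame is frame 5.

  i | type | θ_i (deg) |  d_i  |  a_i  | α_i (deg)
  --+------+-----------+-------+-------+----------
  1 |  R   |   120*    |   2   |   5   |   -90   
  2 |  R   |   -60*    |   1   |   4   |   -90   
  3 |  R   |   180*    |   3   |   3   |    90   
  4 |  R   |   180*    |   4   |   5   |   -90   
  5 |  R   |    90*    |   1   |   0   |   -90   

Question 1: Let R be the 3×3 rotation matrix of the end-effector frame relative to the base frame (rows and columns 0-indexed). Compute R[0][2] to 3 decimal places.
End-effector z-axis (col 2 of R) = (0.2500,-0.4330,-0.8660)
R[0][2] = 0.2500

0.250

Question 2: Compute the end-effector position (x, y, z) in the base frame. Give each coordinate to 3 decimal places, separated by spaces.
after link 1: o_1 = (-2.5000, 4.3301, 2.0000)
after link 2: o_2 = (-4.3660, 5.5622, 5.4641)
after link 3: o_3 = (-4.9151, 6.5131, 1.3660)
after link 4: o_4 = (-2.7010, 10.6782, 5.6962)
after link 5: o_5 = (-2.2679, 9.9282, 6.1962)

-2.268 9.928 6.196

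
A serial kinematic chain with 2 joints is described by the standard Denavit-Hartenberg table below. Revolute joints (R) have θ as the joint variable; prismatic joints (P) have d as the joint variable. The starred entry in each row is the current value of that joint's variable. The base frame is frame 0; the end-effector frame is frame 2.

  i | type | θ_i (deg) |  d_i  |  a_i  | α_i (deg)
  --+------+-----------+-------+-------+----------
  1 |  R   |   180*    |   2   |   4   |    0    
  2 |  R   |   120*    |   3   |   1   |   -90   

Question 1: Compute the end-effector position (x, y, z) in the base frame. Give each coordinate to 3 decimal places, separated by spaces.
-3.500 -0.866 5.000

after link 1: o_1 = (-4.0000, 0.0000, 2.0000)
after link 2: o_2 = (-3.5000, -0.8660, 5.0000)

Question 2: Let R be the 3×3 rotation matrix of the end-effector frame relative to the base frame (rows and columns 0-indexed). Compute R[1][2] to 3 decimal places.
End-effector z-axis (col 2 of R) = (0.8660,0.5000,0.0000)
R[1][2] = 0.5000

0.500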